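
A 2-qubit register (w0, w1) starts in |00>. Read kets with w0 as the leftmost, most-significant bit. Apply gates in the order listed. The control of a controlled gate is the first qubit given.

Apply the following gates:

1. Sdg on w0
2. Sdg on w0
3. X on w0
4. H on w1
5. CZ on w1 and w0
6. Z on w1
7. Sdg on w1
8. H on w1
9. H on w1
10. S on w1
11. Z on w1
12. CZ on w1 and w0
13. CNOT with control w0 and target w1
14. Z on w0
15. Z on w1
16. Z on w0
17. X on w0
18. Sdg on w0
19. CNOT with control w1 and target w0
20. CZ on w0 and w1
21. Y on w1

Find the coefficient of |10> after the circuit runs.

The amplitude on |10> is -sqrt(2)*I/2. Key observation: steps 5-12 multiply out to the identity, so the circuit reduces to the remaining gates.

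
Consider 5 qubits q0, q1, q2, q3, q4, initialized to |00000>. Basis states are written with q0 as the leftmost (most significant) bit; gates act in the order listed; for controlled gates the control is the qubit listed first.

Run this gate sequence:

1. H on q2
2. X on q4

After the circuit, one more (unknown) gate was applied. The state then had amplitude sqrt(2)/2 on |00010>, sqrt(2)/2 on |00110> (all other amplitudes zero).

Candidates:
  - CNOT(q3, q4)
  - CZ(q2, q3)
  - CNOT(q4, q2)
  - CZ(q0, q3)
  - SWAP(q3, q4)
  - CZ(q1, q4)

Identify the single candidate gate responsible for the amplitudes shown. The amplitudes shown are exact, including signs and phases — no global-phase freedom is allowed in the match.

It was SWAP(q3, q4) that produced the state shown.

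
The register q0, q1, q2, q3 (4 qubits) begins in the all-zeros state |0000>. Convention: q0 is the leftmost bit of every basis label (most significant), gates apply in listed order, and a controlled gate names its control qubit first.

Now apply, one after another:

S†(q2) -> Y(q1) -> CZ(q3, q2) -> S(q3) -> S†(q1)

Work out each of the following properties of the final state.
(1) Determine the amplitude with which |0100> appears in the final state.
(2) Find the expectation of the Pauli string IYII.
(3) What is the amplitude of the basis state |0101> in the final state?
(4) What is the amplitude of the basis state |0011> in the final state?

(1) The final state's coefficient on |0100> equals 1.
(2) The observable IYII averages to 0.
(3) The amplitude on |0101> is 0.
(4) The amplitude on |0011> is 0.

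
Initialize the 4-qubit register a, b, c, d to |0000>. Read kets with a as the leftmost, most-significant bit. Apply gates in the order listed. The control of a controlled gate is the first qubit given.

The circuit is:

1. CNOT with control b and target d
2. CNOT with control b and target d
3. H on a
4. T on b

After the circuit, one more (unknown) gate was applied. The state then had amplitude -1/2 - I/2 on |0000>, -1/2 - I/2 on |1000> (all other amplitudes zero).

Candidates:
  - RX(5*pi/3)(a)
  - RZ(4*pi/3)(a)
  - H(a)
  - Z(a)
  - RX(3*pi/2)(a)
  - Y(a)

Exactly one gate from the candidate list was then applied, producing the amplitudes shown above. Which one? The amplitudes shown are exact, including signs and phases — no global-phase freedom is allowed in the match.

The applied gate was RX(3*pi/2)(a).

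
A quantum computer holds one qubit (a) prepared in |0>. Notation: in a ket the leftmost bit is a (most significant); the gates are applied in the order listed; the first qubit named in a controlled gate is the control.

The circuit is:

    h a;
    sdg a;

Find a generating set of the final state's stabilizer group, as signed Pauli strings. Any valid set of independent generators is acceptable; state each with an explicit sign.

One valid set of independent stabilizer generators is -Y (any independent generating set of the same group is equally correct).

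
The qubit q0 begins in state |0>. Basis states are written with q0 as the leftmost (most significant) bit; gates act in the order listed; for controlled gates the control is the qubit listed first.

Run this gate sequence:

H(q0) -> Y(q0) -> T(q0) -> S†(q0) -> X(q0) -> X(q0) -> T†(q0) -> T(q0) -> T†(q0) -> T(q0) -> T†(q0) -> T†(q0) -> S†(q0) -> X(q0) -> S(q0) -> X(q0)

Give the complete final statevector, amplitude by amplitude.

The final amplitudes are sqrt(2)/2 on |0>, -sqrt(2)*exp(I*pi/4)/2 on |1>.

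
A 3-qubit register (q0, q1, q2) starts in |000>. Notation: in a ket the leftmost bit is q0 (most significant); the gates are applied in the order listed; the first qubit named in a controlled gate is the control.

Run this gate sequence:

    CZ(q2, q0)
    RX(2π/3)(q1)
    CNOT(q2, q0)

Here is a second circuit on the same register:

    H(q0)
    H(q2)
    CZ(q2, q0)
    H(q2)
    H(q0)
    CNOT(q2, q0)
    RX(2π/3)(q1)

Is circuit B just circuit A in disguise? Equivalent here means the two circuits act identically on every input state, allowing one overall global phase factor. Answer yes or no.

No, they are not equivalent — no single phase factor reconciles the two unitaries.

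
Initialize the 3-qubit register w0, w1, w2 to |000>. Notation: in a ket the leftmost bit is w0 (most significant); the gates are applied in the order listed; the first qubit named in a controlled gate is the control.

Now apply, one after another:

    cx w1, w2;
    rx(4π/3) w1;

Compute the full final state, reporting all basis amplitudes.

After the circuit, the state carries amplitude -1/2 on |000>, -sqrt(3)*I/2 on |010>, and 0 on every other basis state.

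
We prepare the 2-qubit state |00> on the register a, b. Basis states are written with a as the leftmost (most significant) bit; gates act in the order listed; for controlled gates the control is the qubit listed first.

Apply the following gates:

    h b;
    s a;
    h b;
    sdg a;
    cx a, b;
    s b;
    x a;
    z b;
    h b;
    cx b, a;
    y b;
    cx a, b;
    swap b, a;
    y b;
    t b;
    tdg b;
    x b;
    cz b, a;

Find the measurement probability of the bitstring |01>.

The probability of measuring |01> is 1/2.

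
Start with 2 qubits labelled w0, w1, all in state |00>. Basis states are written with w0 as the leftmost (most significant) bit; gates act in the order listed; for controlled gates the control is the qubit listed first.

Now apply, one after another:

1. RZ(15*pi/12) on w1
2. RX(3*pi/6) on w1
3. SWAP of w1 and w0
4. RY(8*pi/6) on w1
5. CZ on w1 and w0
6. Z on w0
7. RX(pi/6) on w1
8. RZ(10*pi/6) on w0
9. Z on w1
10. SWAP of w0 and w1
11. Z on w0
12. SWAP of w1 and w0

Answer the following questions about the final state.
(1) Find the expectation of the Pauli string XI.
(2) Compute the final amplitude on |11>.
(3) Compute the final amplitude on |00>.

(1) The expectation value of XI is -sqrt(3)/4.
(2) The final state's coefficient on |11> equals -3*exp(17*I*pi/24)/8 - sqrt(3)*exp(17*I*pi/24)/8 - sqrt(3)*exp(5*I*pi/24)/8 + exp(5*I*pi/24)/8.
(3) The amplitude on |00> is (-sqrt(3) + 3 - sqrt(3)*I - I)*exp(I*pi/24)/8.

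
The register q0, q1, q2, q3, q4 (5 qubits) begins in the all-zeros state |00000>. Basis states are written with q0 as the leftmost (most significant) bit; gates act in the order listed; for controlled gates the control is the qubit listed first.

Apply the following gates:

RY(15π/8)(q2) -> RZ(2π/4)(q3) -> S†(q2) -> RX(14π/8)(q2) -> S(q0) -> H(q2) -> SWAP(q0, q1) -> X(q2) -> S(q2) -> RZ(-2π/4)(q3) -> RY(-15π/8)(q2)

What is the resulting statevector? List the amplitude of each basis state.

After the circuit, the state carries amplitude -sqrt(2)*sqrt(sqrt(2)/4 + 1/2)*cos(pi/16)**2/2 - sqrt(2)*sqrt(sqrt(2)/4 + 1/2)*sin(pi/16)**2/2 - sqrt(2)*I*sqrt(1/2 - sqrt(2)/4)*sin(pi/16)**2/2 + sqrt(2)*I*sqrt(sqrt(2)/4 + 1/2)*sin(pi/16)*cos(pi/16) + sqrt(2)*I*sqrt(1/2 - sqrt(2)/4)*cos(pi/16)**2/2 on |00000>, sqrt(2)*sqrt(1/2 - sqrt(2)/4)*sin(pi/16)**2/2 + sqrt(2)*sqrt(1/2 - sqrt(2)/4)*cos(pi/16)**2/2 - sqrt(2)*I*sqrt(sqrt(2)/4 + 1/2)*cos(pi/16)**2/2 + sqrt(2)*I*sqrt(sqrt(2)/4 + 1/2)*sin(pi/16)**2/2 + sqrt(2)*I*sqrt(1/2 - sqrt(2)/4)*sin(pi/16)*cos(pi/16) on |00100>, and 0 on every other basis state.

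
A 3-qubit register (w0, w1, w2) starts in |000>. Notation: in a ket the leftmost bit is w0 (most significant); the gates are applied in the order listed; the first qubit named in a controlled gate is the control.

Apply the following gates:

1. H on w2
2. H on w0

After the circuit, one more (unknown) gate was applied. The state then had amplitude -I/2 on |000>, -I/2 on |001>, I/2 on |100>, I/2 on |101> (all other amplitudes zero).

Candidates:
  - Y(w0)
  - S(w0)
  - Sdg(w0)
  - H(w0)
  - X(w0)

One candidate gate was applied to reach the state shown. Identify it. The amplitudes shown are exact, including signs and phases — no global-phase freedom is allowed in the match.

The unique candidate consistent with the amplitudes is Y(w0).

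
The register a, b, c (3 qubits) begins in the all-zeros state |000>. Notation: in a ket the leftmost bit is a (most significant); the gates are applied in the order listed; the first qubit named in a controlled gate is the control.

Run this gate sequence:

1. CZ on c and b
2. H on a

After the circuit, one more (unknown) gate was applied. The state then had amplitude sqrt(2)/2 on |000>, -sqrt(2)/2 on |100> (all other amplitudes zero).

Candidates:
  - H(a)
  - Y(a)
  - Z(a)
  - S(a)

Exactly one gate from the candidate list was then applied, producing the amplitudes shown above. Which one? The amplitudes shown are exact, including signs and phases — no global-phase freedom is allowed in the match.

It was Z(a) that produced the state shown.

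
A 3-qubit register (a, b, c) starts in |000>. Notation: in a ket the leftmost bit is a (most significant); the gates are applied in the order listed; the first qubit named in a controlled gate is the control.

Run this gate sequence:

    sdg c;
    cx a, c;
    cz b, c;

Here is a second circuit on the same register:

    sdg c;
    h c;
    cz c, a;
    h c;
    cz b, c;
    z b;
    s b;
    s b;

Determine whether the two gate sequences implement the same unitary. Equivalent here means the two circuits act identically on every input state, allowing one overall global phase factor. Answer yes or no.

Yes: on every input state the two circuits agree up to one overall phase factor.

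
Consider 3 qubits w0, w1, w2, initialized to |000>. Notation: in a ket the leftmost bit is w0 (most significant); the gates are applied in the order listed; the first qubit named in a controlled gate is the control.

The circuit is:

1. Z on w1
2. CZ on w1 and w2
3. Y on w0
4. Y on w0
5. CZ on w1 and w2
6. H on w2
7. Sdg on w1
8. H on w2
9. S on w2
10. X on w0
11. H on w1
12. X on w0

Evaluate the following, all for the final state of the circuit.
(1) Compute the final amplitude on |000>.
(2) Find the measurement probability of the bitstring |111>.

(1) The final state's coefficient on |000> equals sqrt(2)/2.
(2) Outcome |111> occurs with probability 0.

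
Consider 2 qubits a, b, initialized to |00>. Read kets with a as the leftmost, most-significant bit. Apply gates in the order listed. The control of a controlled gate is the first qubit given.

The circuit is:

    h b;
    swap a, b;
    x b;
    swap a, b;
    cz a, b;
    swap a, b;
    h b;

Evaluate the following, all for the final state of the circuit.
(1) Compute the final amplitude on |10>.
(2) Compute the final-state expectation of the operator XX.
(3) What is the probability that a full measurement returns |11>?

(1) The amplitude on |10> is -1/2.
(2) The expectation value of XX is 1.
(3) A full measurement returns |11> with probability 1/4.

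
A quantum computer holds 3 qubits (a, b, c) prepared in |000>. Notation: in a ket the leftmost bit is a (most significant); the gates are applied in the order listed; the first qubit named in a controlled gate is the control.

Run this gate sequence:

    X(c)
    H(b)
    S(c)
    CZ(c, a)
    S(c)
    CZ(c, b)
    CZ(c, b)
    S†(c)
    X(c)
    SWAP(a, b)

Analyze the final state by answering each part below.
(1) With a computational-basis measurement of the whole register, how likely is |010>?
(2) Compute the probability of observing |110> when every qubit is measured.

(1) A full measurement returns |010> with probability 0. Key observation: gates 5-8 undo each other exactly, leaving only the rest of the circuit to track.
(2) A full measurement returns |110> with probability 0.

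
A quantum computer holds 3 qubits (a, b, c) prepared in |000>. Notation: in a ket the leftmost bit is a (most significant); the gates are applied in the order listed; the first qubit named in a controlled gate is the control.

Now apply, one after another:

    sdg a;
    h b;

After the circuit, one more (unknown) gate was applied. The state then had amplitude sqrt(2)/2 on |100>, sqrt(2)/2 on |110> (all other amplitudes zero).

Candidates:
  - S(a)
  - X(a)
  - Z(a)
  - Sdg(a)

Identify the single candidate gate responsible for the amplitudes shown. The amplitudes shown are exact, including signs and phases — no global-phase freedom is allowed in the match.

The unique candidate consistent with the amplitudes is X(a).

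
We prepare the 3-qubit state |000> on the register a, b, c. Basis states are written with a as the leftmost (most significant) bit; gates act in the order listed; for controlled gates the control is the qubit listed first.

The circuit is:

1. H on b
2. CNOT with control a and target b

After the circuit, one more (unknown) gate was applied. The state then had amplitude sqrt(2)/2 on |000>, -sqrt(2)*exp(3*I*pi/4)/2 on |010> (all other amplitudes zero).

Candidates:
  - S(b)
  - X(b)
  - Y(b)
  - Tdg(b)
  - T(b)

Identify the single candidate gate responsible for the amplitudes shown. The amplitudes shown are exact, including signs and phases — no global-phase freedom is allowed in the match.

It was Tdg(b) that produced the state shown.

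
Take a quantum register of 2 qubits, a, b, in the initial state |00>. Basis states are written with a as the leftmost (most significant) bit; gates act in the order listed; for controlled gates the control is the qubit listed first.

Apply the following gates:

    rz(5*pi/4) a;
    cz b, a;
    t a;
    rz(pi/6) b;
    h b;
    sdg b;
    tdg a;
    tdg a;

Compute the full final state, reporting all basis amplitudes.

After the circuit, the state carries amplitude -sqrt(2)*exp(7*I*pi/24)/2 on |00>, sqrt(2)*exp(19*I*pi/24)/2 on |01>, 0 on |10>, 0 on |11>.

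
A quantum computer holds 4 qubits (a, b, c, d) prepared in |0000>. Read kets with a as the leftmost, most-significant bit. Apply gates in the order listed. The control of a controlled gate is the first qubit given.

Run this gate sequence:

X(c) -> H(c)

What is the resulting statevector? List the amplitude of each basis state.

The resulting statevector has amplitude sqrt(2)/2 on |0000>, -sqrt(2)/2 on |0010>, and 0 on every other basis state.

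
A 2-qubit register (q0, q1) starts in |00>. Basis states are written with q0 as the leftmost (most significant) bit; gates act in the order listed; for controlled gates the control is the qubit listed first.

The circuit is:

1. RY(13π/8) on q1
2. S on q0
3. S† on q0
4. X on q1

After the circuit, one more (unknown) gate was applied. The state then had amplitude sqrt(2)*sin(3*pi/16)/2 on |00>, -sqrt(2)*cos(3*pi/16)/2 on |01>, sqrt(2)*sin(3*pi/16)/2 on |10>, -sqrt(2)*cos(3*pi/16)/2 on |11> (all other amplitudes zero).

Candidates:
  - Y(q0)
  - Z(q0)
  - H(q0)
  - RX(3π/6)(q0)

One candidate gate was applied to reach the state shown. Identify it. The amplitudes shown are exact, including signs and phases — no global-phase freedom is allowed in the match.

It was H(q0) that produced the state shown. Key observation: gates 2-3 undo each other exactly, leaving only the rest of the circuit to track.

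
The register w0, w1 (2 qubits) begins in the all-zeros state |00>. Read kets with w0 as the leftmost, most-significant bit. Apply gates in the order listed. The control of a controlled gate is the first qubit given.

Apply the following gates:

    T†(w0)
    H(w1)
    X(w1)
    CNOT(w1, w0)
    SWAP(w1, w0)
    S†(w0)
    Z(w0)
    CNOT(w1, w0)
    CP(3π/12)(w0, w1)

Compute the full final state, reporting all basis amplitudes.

After the circuit, the state carries amplitude sqrt(2)/2 on |00>, sqrt(2)*I/2 on |01>, 0 on |10>, 0 on |11>.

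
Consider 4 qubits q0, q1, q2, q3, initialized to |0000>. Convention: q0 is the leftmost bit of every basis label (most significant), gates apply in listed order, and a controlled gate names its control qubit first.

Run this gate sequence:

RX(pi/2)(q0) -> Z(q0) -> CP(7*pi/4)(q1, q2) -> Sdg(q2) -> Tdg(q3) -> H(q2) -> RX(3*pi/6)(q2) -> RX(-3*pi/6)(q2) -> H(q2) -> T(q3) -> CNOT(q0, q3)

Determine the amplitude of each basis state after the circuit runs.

The resulting statevector has amplitude sqrt(2)/2 on |0000>, sqrt(2)*I/2 on |1001>, and 0 on every other basis state. Key observation: steps 5-10 multiply out to the identity, so the circuit reduces to the remaining gates.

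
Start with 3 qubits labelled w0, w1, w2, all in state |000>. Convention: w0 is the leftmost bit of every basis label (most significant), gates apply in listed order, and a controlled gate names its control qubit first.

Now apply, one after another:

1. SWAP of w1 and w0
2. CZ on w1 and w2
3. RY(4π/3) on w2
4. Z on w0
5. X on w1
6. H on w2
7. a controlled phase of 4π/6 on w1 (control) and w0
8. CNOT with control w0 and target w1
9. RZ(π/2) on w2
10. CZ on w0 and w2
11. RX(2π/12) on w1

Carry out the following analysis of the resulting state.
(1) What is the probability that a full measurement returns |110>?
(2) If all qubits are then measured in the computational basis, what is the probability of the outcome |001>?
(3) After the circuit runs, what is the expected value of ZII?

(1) The probability of measuring |110> is 0.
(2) Outcome |001> occurs with probability 1/16.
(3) In the final state, ZII has expectation 1.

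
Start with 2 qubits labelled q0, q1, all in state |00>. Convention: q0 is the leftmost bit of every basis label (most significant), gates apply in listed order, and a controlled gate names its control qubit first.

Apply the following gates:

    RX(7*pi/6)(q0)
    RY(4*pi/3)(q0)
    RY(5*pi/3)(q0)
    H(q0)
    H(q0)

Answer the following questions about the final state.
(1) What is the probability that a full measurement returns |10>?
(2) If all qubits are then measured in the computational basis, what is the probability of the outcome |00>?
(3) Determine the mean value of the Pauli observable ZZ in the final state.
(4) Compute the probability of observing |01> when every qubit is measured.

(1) The probability of measuring |10> is 1/2 - sqrt(3)/4.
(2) A full measurement returns |00> with probability sqrt(3)/4 + 1/2.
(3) The expectation value of ZZ is sqrt(3)/2.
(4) A full measurement returns |01> with probability 0.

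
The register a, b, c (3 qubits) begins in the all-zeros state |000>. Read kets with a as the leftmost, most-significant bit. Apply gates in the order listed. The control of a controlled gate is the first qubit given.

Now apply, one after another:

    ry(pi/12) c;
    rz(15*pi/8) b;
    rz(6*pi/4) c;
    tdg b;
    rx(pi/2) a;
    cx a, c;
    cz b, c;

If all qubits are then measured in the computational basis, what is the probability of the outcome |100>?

The probability of measuring |100> is -sqrt(6)/16 - sqrt(2)/16 + 1/4.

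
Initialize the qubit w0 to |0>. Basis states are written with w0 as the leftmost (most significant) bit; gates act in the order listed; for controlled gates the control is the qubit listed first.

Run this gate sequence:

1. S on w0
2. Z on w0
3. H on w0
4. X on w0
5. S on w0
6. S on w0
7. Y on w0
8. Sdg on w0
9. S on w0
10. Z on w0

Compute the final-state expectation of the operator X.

The observable X averages to -1.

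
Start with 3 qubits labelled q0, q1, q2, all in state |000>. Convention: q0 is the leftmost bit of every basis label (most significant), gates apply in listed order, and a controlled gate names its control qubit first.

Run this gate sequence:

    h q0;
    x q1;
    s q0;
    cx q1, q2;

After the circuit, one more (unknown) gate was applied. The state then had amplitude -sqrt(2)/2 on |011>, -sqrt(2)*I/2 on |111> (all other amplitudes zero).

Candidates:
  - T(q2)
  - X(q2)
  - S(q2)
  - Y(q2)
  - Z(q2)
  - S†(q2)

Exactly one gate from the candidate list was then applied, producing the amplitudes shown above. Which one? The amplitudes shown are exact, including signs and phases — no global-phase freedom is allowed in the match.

The applied gate was Z(q2).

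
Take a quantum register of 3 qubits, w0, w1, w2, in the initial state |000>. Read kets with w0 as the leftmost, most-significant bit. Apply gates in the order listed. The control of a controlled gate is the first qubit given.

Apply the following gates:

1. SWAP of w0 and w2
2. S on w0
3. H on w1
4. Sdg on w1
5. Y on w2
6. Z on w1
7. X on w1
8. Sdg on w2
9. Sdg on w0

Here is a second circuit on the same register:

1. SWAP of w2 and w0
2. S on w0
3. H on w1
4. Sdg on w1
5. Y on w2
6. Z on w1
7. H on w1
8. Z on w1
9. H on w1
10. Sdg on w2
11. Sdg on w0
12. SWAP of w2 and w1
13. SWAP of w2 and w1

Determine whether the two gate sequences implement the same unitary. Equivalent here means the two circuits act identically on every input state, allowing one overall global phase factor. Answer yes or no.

Yes: on every input state the two circuits agree up to one overall phase factor.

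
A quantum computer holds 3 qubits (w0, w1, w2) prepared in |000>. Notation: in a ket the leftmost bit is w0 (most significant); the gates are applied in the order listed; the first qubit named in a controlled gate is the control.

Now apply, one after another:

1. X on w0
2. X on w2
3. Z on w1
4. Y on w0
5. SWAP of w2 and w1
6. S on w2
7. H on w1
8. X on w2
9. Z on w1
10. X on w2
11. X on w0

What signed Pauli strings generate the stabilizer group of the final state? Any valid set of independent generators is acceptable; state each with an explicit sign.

The final state is stabilized by the group generated by +IXI, -ZII, +IIZ; other independent generating sets are equally valid.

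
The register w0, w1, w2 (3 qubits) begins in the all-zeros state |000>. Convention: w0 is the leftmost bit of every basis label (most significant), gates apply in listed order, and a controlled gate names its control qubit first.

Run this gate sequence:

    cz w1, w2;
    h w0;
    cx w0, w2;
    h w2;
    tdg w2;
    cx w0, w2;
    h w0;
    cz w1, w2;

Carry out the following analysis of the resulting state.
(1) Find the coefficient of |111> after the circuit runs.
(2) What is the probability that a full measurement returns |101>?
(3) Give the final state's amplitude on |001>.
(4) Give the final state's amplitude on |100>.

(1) The amplitude on |111> is 0.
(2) A full measurement returns |101> with probability 1/4 - sqrt(2)/8.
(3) The final state's coefficient on |001> equals sqrt(2)*(1 - exp(3*I*pi/4))/4.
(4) The final state's coefficient on |100> equals sqrt(2)*(1 - exp(3*I*pi/4))/4.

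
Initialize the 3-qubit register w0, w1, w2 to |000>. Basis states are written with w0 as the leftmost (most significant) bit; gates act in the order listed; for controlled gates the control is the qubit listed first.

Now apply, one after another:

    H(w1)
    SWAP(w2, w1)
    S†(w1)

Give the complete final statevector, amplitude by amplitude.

The resulting statevector has amplitude sqrt(2)/2 on |000>, sqrt(2)/2 on |001>, and 0 on every other basis state.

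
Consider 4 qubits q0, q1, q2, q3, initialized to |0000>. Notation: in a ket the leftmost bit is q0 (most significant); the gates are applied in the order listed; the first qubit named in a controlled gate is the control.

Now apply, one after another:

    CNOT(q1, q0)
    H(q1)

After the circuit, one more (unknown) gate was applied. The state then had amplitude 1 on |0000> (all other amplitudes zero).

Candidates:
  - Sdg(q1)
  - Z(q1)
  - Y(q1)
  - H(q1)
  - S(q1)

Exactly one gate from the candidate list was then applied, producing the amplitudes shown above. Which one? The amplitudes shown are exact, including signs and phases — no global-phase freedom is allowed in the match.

The unique candidate consistent with the amplitudes is H(q1).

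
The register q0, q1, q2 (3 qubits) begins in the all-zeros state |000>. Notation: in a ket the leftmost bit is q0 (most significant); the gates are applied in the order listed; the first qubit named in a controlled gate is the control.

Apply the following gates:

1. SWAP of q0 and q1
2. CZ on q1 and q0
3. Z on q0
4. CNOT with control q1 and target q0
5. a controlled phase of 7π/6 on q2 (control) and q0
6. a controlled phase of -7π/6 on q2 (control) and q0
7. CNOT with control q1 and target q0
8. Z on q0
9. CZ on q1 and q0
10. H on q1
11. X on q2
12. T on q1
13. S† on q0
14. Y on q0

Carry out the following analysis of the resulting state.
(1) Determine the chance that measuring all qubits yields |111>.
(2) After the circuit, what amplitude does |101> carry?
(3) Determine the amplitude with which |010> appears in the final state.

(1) A full measurement returns |111> with probability 1/2. Key observation: the block from step 2 through step 9 cancels to the identity and can be dropped.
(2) The amplitude on |101> is sqrt(2)*I/2.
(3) |010> carries amplitude 0 in the final state.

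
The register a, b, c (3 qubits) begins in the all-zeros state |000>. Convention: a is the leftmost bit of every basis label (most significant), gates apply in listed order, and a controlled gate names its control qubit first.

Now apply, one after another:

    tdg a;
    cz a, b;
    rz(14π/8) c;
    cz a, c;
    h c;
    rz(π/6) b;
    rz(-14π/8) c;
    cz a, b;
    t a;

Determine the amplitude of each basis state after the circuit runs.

The resulting statevector has amplitude -sqrt(2)*exp(11*I*pi/12)/2 on |000>, sqrt(2)*exp(I*pi/6)/2 on |001>, and 0 on every other basis state.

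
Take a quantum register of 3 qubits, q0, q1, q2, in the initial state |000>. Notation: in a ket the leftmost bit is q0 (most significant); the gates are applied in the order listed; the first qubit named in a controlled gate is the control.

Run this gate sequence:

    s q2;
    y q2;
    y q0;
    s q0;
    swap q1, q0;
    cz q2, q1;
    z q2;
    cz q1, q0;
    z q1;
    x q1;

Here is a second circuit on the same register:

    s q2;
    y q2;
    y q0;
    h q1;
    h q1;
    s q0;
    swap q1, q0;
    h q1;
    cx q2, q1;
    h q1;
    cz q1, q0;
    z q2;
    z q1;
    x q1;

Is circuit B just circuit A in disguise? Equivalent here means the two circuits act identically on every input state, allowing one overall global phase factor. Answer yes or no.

Yes: on every input state the two circuits agree up to one overall phase factor.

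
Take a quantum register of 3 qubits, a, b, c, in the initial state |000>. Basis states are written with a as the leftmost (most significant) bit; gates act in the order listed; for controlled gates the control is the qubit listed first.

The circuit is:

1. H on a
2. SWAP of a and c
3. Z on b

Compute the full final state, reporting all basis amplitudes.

The resulting statevector has amplitude sqrt(2)/2 on |000>, sqrt(2)/2 on |001>, and 0 on every other basis state.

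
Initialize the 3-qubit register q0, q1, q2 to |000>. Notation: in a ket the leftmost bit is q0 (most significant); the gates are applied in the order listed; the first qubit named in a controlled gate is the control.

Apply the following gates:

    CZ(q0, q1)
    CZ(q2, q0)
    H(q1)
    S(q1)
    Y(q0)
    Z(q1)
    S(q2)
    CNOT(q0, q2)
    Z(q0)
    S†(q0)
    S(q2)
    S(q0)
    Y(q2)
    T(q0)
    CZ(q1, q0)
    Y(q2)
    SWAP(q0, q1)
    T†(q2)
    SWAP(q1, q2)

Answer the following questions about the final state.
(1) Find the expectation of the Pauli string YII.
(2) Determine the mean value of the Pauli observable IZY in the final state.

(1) The observable YII averages to 1.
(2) In the final state, IZY has expectation 0.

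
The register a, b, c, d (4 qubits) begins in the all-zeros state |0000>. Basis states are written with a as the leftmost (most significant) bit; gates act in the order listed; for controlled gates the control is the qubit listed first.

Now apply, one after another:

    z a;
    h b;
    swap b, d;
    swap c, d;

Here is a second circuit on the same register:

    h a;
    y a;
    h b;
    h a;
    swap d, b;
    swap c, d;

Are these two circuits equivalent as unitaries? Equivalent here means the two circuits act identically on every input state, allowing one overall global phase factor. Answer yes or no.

No: there is an input state on which the two circuits produce genuinely different outputs (not merely differing by a phase).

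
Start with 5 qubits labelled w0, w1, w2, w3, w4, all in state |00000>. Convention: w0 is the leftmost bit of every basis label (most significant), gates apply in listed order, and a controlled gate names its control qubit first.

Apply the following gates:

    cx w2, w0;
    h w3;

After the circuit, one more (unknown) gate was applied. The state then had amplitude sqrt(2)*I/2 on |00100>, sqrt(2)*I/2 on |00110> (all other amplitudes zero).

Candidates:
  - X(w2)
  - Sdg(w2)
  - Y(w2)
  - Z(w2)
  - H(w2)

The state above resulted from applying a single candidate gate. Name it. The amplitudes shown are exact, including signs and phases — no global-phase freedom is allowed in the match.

The unique candidate consistent with the amplitudes is Y(w2).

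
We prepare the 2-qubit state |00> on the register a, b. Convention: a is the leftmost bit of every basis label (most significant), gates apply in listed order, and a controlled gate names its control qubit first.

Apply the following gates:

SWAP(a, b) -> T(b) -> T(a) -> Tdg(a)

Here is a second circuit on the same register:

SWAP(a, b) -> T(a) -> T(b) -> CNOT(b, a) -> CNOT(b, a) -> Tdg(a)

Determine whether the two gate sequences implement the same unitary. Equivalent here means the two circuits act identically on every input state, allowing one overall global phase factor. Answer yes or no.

Yes, they are equivalent — the unitaries differ by at most a global phase.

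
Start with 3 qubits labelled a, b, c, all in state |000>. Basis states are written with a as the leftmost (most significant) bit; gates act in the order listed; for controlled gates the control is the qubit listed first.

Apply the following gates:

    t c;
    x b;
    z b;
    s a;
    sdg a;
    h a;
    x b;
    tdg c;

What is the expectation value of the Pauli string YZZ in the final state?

In the final state, YZZ has expectation 0.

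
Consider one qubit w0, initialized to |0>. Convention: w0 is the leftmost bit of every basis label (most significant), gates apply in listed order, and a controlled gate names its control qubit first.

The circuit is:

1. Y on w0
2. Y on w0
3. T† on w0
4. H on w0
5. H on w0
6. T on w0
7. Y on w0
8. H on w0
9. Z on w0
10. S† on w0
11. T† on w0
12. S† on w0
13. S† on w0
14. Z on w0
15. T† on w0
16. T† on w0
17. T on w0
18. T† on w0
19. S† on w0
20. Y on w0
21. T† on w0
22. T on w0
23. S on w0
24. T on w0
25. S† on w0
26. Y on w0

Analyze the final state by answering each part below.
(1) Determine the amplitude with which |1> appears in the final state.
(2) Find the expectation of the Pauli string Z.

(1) |1> carries amplitude sqrt(2)*exp(3*I*pi/4)/2 in the final state. Key observation: the block from step 2 through step 7 cancels to the identity and can be dropped.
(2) The expectation value of Z is 0.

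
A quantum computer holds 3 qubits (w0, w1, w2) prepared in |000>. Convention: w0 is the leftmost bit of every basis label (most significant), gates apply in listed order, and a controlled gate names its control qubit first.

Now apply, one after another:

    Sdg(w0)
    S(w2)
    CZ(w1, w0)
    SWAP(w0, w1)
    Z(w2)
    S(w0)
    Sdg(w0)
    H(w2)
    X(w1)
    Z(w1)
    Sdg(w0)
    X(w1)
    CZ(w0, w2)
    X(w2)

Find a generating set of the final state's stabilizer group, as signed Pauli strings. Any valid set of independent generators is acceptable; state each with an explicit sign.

The stabilizer group can be generated by +IIX, +ZII, +IZI, among other valid generating sets.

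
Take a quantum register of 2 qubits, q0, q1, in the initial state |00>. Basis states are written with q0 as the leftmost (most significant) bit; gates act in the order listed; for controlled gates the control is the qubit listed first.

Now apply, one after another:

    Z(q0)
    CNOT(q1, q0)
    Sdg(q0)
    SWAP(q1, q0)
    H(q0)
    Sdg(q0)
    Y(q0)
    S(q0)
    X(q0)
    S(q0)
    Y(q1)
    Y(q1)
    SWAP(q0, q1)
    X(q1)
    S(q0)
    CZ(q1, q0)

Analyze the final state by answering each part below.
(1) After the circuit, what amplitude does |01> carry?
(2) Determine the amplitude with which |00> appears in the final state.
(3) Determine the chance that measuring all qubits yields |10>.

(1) The final state's coefficient on |01> equals -sqrt(2)/2.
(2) The amplitude on |00> is -sqrt(2)*I/2.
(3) A full measurement returns |10> with probability 0.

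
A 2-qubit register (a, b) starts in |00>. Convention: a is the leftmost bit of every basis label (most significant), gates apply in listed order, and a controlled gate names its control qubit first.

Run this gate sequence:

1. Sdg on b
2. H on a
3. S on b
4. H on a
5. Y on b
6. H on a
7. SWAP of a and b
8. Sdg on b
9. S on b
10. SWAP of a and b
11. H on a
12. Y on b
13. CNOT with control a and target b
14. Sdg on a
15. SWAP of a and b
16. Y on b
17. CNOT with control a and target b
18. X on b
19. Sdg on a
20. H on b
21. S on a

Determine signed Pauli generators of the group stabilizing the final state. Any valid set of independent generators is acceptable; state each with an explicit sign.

The stabilizer group can be generated by +IX, +ZI, among other valid generating sets. Key observation: gates 5-12 undo each other exactly, leaving only the rest of the circuit to track.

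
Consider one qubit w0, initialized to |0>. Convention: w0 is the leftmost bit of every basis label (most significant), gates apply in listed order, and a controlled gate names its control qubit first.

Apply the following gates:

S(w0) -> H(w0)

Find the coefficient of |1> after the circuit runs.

The final state's coefficient on |1> equals sqrt(2)/2.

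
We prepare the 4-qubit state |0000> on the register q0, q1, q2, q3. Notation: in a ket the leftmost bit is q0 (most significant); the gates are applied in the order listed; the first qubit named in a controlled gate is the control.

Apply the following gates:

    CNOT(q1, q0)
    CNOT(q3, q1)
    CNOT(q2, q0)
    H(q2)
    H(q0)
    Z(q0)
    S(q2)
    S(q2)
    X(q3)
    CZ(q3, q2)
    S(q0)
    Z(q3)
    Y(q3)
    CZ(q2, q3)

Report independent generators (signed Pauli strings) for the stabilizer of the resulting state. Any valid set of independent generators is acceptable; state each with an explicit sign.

One valid set of independent stabilizer generators is -YIII, +IIXI, +IZII, +IIIZ (any independent generating set of the same group is equally correct).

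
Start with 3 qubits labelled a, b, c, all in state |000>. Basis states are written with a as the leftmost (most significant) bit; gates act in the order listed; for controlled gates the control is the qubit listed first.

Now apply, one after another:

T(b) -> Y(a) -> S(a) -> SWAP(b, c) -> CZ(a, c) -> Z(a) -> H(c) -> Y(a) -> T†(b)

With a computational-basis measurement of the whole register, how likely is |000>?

The probability of measuring |000> is 1/2.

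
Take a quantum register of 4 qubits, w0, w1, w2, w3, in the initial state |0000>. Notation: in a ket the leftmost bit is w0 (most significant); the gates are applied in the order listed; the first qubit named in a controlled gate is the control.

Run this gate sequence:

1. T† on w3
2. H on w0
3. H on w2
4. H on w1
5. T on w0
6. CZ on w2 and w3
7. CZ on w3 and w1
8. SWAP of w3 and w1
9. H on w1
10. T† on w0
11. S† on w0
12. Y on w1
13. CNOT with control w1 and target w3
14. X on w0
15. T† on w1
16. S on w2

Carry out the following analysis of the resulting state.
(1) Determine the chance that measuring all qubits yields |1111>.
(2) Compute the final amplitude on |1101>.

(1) A full measurement returns |1111> with probability 1/16.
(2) |1101> carries amplitude exp(I*pi/4)/4 in the final state.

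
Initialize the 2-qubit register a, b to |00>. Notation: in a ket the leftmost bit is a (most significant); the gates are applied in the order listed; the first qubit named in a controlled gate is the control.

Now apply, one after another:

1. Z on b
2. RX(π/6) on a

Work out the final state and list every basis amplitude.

After the circuit, the state carries amplitude sqrt(2)/4 + sqrt(6)/4 on |00>, 0 on |01>, I*(-sqrt(6) + sqrt(2))/4 on |10>, 0 on |11>.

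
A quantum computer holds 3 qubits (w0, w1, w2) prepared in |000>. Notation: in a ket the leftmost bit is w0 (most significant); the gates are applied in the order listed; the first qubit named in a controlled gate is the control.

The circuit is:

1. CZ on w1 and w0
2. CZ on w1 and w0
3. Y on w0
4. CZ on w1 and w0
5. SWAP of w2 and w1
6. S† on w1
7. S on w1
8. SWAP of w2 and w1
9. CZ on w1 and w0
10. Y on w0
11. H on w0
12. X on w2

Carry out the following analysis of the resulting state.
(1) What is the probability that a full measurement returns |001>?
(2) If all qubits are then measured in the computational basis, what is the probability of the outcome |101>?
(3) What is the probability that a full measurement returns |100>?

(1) The probability of measuring |001> is 1/2. Key observation: steps 3-10 multiply out to the identity, so the circuit reduces to the remaining gates.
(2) The probability of measuring |101> is 1/2.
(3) A full measurement returns |100> with probability 0.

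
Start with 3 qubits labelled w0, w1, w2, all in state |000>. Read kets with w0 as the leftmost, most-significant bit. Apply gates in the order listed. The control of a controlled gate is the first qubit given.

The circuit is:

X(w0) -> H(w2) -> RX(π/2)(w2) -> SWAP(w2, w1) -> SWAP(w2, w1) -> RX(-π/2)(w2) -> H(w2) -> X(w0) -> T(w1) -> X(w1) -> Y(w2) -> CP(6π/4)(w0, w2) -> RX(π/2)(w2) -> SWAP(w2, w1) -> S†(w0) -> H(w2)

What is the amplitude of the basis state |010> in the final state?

|010> carries amplitude I/2 in the final state.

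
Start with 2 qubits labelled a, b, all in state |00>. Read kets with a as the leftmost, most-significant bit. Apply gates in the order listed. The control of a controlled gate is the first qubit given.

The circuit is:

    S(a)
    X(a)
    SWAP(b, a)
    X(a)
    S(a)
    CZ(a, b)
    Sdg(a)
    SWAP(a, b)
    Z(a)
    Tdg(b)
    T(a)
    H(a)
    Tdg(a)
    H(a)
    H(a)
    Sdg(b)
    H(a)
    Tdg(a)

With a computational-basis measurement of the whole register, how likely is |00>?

A full measurement returns |00> with probability 0.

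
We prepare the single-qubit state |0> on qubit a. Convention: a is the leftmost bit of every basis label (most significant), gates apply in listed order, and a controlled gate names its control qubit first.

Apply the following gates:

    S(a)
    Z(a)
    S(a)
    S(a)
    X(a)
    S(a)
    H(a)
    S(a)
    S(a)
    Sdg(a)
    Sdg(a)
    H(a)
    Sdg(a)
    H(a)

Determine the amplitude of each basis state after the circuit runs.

After the circuit, the state carries amplitude sqrt(2)/2 on |0>, -sqrt(2)/2 on |1>. Key observation: the block from step 6 through step 13 cancels to the identity and can be dropped.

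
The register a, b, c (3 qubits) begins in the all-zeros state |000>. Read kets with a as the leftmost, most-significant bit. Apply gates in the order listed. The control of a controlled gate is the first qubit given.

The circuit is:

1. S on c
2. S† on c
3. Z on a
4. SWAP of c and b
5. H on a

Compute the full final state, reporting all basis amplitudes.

The final amplitudes are sqrt(2)/2 on |000>, sqrt(2)/2 on |100>, and 0 on every other basis state. Key observation: the block from step 1 through step 2 cancels to the identity and can be dropped.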